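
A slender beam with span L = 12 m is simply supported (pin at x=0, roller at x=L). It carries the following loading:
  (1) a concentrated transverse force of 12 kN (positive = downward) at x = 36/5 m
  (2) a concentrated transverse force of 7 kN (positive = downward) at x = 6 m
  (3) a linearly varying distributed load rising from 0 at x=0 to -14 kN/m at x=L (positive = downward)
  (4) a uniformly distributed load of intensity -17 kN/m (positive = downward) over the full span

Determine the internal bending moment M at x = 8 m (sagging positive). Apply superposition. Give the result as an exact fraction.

Load 1 — point force P=12 kN at a=36/5 m (b=L-a=24/5):
  M_1 = Pa(L-x)/L  [x>a] = 12·(36/5)·(12-8)/12 = 144/5 kN·m
Load 2 — point force P=7 kN at a=6 m (b=L-a=6):
  M_2 = Pa(L-x)/L  [x>a] = 7·6·(12-8)/12 = 14 kN·m
Load 3 — triangular load w₀=-14 kN/m (0→w₀ over full span):
  M_3 = w₀Lx/6 - w₀x³/(6L) = (-14)·12·8/6 - (-14)·8³/(6·12) = -1120/9 kN·m
Load 4 — uniform load w=-17 kN/m over full span:
  M_4 = wx(L-x)/2 = (-17)·8·(12-8)/2 = -272 kN·m
Superposition: M = Σ M_i = -15914/45 kN·m ≈ -353.644444 kN·m

M(8) = -15914/45 kN·m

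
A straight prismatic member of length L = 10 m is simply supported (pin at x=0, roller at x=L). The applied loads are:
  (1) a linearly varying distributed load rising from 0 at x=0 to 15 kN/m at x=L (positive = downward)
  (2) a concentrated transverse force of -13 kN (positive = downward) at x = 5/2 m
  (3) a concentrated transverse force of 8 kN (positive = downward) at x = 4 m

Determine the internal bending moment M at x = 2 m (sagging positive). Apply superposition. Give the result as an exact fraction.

Load 1 — triangular load w₀=15 kN/m (0→w₀ over full span):
  M_1 = w₀Lx/6 - w₀x³/(6L) = 15·10·2/6 - 15·2³/(6·10) = 48 kN·m
Load 2 — point force P=-13 kN at a=5/2 m (b=L-a=15/2):
  M_2 = Pbx/L  [x≤a] = (-13)·(15/2)·2/10 = -39/2 kN·m
Load 3 — point force P=8 kN at a=4 m (b=L-a=6):
  M_3 = Pbx/L  [x≤a] = 8·6·2/10 = 48/5 kN·m
Superposition: M = Σ M_i = 381/10 kN·m ≈ 38.100000 kN·m

M(2) = 381/10 kN·m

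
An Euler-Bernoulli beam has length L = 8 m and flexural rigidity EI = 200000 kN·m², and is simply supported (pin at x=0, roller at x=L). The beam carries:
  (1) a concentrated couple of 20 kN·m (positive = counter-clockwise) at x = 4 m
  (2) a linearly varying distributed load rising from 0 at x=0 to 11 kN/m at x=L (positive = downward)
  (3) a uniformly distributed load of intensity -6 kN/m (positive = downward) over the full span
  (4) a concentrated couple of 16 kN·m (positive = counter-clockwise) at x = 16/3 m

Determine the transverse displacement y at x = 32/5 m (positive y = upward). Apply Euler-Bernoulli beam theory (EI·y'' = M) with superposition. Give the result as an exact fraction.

Load 1 — applied couple M₀=20 kN·m at a=4 m (b=L-a=4):
  y_1 = (M₀x³/(6L)-M₀(x-a)²/2+C₁x)/EI  [x>a] with C₁=M₀(3b²-L²)/(6L)=-20/3 = (20·(32/5)³/(6·8)-20·((32/5)-4)²/2+(-20/3)·(32/5))/200000 = 7/156250 m
Load 2 — triangular load w₀=11 kN/m (0→w₀ over full span):
  y_2 = -w₀x(7L⁴-10L²x²+3x⁴)/(360LEI) = -11·(32/5)·(7·8⁴-10·8²·(32/5)²+3·(32/5)⁴)/(360·8·200000) = -44704/48828125 m
Load 3 — uniform load w=-6 kN/m over full span:
  y_3 = -wx(L³-2Lx²+x³)/(24EI) = -(-6)·(32/5)·(8³-2·8·(32/5)²+(32/5)³)/(24·200000) = 1856/1953125 m
Load 4 — applied couple M₀=16 kN·m at a=16/3 m (b=L-a=8/3):
  y_4 = (M₀x³/(6L)-M₀(x-a)²/2+C₁x)/EI  [x>a] with C₁=M₀(3b²-L²)/(6L)=-128/9 = (16·(32/5)³/(6·8)-16·((32/5)-(16/3))²/2+(-128/9)·(32/5))/200000 = -224/3515625 m
Superposition: y = Σ y_i = 13903/878906250 m ≈ 0.000016 m

y(32/5) = 13903/878906250 m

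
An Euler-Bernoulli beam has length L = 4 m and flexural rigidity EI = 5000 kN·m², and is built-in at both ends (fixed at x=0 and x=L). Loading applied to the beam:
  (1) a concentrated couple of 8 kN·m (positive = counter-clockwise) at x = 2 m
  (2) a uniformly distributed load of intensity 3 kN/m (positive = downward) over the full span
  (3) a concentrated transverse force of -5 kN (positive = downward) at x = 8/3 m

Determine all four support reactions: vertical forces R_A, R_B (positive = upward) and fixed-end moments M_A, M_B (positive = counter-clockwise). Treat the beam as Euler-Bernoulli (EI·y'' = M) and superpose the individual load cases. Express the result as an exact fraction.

R_A = 208/27 kN, M_A = 122/27 kN·m, R_B = -19/27 kN, M_B = 26/27 kN·m

Load 1 — applied couple M₀=8 kN·m at a=2 m (b=L-a=2):
  R_A = 6M₀ab/L³ = 6·8·2·2/4³ = 3 kN
  M_A = M₀b(2a-b)/L² = 8·2·(2·2-2)/4² = 2 kN·m
  R_B = -6M₀ab/L³ = -6·8·2·2/4³ = -3 kN
  M_B = M₀a(2b-a)/L² = 8·2·(2·2-2)/4² = 2 kN·m
Load 2 — uniform load w=3 kN/m over full span:
  R_A = wL/2 = 3·4/2 = 6 kN
  M_A = wL²/12 = 3·4²/12 = 4 kN·m
  R_B = wL/2 = 3·4/2 = 6 kN
  M_B = -wL²/12 = -3·4²/12 = -4 kN·m
Load 3 — point force P=-5 kN at a=8/3 m (b=L-a=4/3):
  R_A = Pb²(3a+b)/L³ = (-5)·(4/3)²·(3·(8/3)+(4/3))/4³ = -35/27 kN
  M_A = Pab²/L² = (-5)·(8/3)·(4/3)²/4² = -40/27 kN·m
  R_B = Pa²(a+3b)/L³ = (-5)·(8/3)²·((8/3)+3·(4/3))/4³ = -100/27 kN
  M_B = -Pa²b/L² = -(-5)·(8/3)²·(4/3)/4² = 80/27 kN·m
Superposition: R_A = 208/27 kN, M_A = 122/27 kN·m, R_B = -19/27 kN, M_B = 26/27 kN·m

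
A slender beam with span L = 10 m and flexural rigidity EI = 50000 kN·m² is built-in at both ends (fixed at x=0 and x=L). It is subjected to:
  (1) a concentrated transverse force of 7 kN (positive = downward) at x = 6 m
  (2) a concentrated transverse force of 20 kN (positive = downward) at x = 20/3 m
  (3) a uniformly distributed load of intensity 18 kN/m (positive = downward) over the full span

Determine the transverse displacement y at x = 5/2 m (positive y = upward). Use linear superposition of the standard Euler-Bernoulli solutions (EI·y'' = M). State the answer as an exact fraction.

y(5/2) = -64499/10368000 m

Load 1 — point force P=7 kN at a=6 m (b=L-a=4):
  y_1 = -Pb²x²(3aL-(3a+b)x)/(6L³EI)  [x≤a] = -7·4²·(5/2)²·(3·6·10-(3·6+4)·(5/2))/(6·10³·50000) = -7/24000 m
Load 2 — point force P=20 kN at a=20/3 m (b=L-a=10/3):
  y_2 = -Pb²x²(3aL-(3a+b)x)/(6L³EI)  [x≤a] = -20·(10/3)²·(5/2)²·(3·(20/3)·10-(3·(20/3)+(10/3))·(5/2))/(6·10³·50000) = -17/25920 m
Load 3 — uniform load w=18 kN/m over full span:
  y_3 = -wx²(L-x)²/(24EI) = -18·(5/2)²·(10-(5/2))²/(24·50000) = -27/5120 m
Superposition: y = Σ y_i = -64499/10368000 m ≈ -0.006221 m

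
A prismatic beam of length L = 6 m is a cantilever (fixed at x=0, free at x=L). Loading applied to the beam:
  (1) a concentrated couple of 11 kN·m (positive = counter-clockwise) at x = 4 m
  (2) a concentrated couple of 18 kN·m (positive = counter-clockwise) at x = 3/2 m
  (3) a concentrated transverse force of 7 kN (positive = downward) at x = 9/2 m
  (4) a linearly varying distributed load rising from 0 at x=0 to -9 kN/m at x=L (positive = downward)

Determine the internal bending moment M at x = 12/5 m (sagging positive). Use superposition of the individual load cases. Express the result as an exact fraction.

M(12/5) = 10739/250 kN·m

Load 1 — applied couple M₀=11 kN·m at a=4 m (b=L-a=2):
  M_1 = M₀  [x≤a] = 11 = 11 kN·m
Load 2 — applied couple M₀=18 kN·m at a=3/2 m (b=L-a=9/2):
  M_2 = 0  [x>a] = 0 kN·m
Load 3 — point force P=7 kN at a=9/2 m (b=L-a=3/2):
  M_3 = -P(a-x)  [x≤a] = -7·((9/2)-(12/5)) = -147/10 kN·m
Load 4 — triangular load w₀=-9 kN/m (0→w₀ over full span):
  M_4 = w₀Lx/2 - w₀L²/3 - w₀x³/(6L) = (-9)·6·(12/5)/2 - (-9)·6²/3 - (-9)·(12/5)³/(6·6) = 5832/125 kN·m
Superposition: M = Σ M_i = 10739/250 kN·m ≈ 42.956000 kN·m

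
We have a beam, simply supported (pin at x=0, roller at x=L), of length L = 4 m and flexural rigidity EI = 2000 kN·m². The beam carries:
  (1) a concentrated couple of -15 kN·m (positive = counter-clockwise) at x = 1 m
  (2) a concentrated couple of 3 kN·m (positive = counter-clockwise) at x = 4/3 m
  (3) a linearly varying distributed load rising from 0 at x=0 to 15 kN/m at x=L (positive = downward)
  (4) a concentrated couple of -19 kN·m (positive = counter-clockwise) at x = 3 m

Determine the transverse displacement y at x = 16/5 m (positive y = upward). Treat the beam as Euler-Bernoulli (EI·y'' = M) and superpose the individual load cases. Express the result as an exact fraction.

Load 1 — applied couple M₀=-15 kN·m at a=1 m (b=L-a=3):
  y_1 = (M₀x³/(6L)-M₀(x-a)²/2+C₁x)/EI  [x>a] with C₁=M₀(3b²-L²)/(6L)=-55/8 = ((-15)·(16/5)³/(6·4)-(-15)·((16/5)-1)²/2+(-55/8)·(16/5))/2000 = -309/100000 m
Load 2 — applied couple M₀=3 kN·m at a=4/3 m (b=L-a=8/3):
  y_2 = (M₀x³/(6L)-M₀(x-a)²/2+C₁x)/EI  [x>a] with C₁=M₀(3b²-L²)/(6L)=2/3 = (3·(16/5)³/(6·4)-3·((16/5)-(4/3))²/2+(2/3)·(16/5))/2000 = 47/93750 m
Load 3 — triangular load w₀=15 kN/m (0→w₀ over full span):
  y_3 = -w₀x(7L⁴-10L²x²+3x⁴)/(360LEI) = -15·(16/5)·(7·4⁴-10·4²·(16/5)²+3·(16/5)⁴)/(360·4·2000) = -3048/390625 m
Load 4 — applied couple M₀=-19 kN·m at a=3 m (b=L-a=1):
  y_4 = (M₀x³/(6L)-M₀(x-a)²/2+C₁x)/EI  [x>a] with C₁=M₀(3b²-L²)/(6L)=247/24 = ((-19)·(16/5)³/(6·4)-(-19)·((16/5)-3)²/2+(247/24)·(16/5))/2000 = 1843/500000 m
Superposition: y = Σ y_i = -125729/18750000 m ≈ -0.006706 m

y(16/5) = -125729/18750000 m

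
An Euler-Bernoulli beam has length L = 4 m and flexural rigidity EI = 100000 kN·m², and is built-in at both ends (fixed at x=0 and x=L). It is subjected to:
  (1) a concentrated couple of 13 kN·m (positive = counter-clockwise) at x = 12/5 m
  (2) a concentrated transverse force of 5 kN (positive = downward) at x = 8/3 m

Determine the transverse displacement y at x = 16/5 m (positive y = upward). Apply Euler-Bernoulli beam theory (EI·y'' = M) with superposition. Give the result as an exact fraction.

y(16/5) = -16841/3164062500 m

Load 1 — applied couple M₀=13 kN·m at a=12/5 m (b=L-a=8/5):
  y_1 = (R_Ax³/6 - M_Ax²/2 - M₀(x-a)²/2)/EI  [x>a] with R_A=117/25, M_A=104/25 = ((117/25)·(16/5)³/6 - (104/25)·(16/5)²/2 - 13·((16/5)-(12/5))²/2)/100000 = 39/39062500 m
Load 2 — point force P=5 kN at a=8/3 m (b=L-a=4/3):
  y_2 = -Pa²(L-x)²(3bL-(3b+a)(L-x))/(6L³EI)  [x>a] = -5·(8/3)²·(4-(16/5))²·(3·(4/3)·4-(3·(4/3)+(8/3))·(4-(16/5)))/(6·4³·100000) = -8/1265625 m
Superposition: y = Σ y_i = -16841/3164062500 m ≈ -0.000005 m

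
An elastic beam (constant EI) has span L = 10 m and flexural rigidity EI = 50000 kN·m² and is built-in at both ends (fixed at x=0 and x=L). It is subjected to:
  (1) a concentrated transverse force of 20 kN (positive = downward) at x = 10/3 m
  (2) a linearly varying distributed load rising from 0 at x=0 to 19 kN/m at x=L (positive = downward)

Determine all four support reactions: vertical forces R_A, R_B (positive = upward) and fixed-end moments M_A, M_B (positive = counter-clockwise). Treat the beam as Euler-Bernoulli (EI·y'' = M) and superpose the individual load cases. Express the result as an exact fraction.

R_A = 2339/54 kN, M_A = 2510/27 kN·m, R_B = 3871/54 kN, M_B = -2965/27 kN·m

Load 1 — point force P=20 kN at a=10/3 m (b=L-a=20/3):
  R_A = Pb²(3a+b)/L³ = 20·(20/3)²·(3·(10/3)+(20/3))/10³ = 400/27 kN
  M_A = Pab²/L² = 20·(10/3)·(20/3)²/10² = 800/27 kN·m
  R_B = Pa²(a+3b)/L³ = 20·(10/3)²·((10/3)+3·(20/3))/10³ = 140/27 kN
  M_B = -Pa²b/L² = -20·(10/3)²·(20/3)/10² = -400/27 kN·m
Load 2 — triangular load w₀=19 kN/m (0→w₀ over full span):
  R_A = 3w₀L/20 = 3·19·10/20 = 57/2 kN
  M_A = w₀L²/30 = 19·10²/30 = 190/3 kN·m
  R_B = 7w₀L/20 = 7·19·10/20 = 133/2 kN
  M_B = -w₀L²/20 = -19·10²/20 = -95 kN·m
Superposition: R_A = 2339/54 kN, M_A = 2510/27 kN·m, R_B = 3871/54 kN, M_B = -2965/27 kN·m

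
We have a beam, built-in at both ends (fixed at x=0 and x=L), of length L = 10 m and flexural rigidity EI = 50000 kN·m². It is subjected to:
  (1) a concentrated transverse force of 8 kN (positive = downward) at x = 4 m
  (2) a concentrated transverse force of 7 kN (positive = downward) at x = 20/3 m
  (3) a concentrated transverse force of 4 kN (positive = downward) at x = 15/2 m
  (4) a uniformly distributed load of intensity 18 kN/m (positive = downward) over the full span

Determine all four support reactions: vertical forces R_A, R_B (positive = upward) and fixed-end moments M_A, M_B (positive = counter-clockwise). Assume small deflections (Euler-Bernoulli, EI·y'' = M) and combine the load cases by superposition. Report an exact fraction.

R_A = 2635843/27000 kN, M_A = 910333/5400 kN·m, R_B = 2737157/27000 kN, M_B = -937847/5400 kN·m

Load 1 — point force P=8 kN at a=4 m (b=L-a=6):
  R_A = Pb²(3a+b)/L³ = 8·6²·(3·4+6)/10³ = 648/125 kN
  M_A = Pab²/L² = 8·4·6²/10² = 288/25 kN·m
  R_B = Pa²(a+3b)/L³ = 8·4²·(4+3·6)/10³ = 352/125 kN
  M_B = -Pa²b/L² = -8·4²·6/10² = -192/25 kN·m
Load 2 — point force P=7 kN at a=20/3 m (b=L-a=10/3):
  R_A = Pb²(3a+b)/L³ = 7·(10/3)²·(3·(20/3)+(10/3))/10³ = 49/27 kN
  M_A = Pab²/L² = 7·(20/3)·(10/3)²/10² = 140/27 kN·m
  R_B = Pa²(a+3b)/L³ = 7·(20/3)²·((20/3)+3·(10/3))/10³ = 140/27 kN
  M_B = -Pa²b/L² = -7·(20/3)²·(10/3)/10² = -280/27 kN·m
Load 3 — point force P=4 kN at a=15/2 m (b=L-a=5/2):
  R_A = Pb²(3a+b)/L³ = 4·(5/2)²·(3·(15/2)+(5/2))/10³ = 5/8 kN
  M_A = Pab²/L² = 4·(15/2)·(5/2)²/10² = 15/8 kN·m
  R_B = Pa²(a+3b)/L³ = 4·(15/2)²·((15/2)+3·(5/2))/10³ = 27/8 kN
  M_B = -Pa²b/L² = -4·(15/2)²·(5/2)/10² = -45/8 kN·m
Load 4 — uniform load w=18 kN/m over full span:
  R_A = wL/2 = 18·10/2 = 90 kN
  M_A = wL²/12 = 18·10²/12 = 150 kN·m
  R_B = wL/2 = 18·10/2 = 90 kN
  M_B = -wL²/12 = -18·10²/12 = -150 kN·m
Superposition: R_A = 2635843/27000 kN, M_A = 910333/5400 kN·m, R_B = 2737157/27000 kN, M_B = -937847/5400 kN·m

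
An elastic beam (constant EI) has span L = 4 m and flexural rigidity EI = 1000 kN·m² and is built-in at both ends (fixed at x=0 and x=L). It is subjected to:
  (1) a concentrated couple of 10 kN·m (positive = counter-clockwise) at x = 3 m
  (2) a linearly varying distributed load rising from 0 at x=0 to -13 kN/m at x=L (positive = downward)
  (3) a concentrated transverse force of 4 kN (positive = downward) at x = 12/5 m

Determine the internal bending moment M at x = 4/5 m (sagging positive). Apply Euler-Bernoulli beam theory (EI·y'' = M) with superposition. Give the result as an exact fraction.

Load 1 — applied couple M₀=10 kN·m at a=3 m (b=L-a=1):
  M_1 = R_Ax - M_A  [x≤a] with R_A=45/16, M_A=25/8 = (45/16)·(4/5) - (25/8) = -7/8 kN·m
Load 2 — triangular load w₀=-13 kN/m (0→w₀ over full span):
  M_2 = 3w₀Lx/20 - w₀L²/30 - w₀x³/(6L) = 3·(-13)·4·(4/5)/20 - (-13)·4²/30 - (-13)·(4/5)³/(6·4) = 364/375 kN·m
Load 3 — point force P=4 kN at a=12/5 m (b=L-a=8/5):
  M_3 = Pb²(3a+b)x/L³ - Pab²/L²  [x≤a] = 4·(8/5)²·(3·(12/5)+(8/5))·(4/5)/4³ - 4·(12/5)·(8/5)²/4² = -256/625 kN·m
Superposition: M = Σ M_i = -4709/15000 kN·m ≈ -0.313933 kN·m

M(4/5) = -4709/15000 kN·m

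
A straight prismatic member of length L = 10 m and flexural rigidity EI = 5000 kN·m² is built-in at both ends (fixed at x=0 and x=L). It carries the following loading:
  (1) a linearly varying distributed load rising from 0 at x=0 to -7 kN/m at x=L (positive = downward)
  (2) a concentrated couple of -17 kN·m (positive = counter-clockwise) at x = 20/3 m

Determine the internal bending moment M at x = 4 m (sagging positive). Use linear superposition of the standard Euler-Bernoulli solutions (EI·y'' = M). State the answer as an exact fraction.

M(4) = -73/5 kN·m

Load 1 — triangular load w₀=-7 kN/m (0→w₀ over full span):
  M_1 = 3w₀Lx/20 - w₀L²/30 - w₀x³/(6L) = 3·(-7)·10·4/20 - (-7)·10²/30 - (-7)·4³/(6·10) = -56/5 kN·m
Load 2 — applied couple M₀=-17 kN·m at a=20/3 m (b=L-a=10/3):
  M_2 = R_Ax - M_A  [x≤a] with R_A=-34/15, M_A=-17/3 = (-34/15)·4 - (-17/3) = -17/5 kN·m
Superposition: M = Σ M_i = -73/5 kN·m ≈ -14.600000 kN·m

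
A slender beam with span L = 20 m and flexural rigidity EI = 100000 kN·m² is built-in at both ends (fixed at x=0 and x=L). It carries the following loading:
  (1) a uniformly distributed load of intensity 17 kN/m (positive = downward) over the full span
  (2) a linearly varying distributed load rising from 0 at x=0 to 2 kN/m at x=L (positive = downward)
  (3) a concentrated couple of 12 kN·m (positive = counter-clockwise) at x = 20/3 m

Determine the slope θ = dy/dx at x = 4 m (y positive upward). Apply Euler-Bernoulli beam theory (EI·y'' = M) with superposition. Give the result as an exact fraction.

Load 1 — uniform load w=17 kN/m over full span:
  θ_1 = -wx(L-x)(L-2x)/(12EI) = -17·4·(20-4)·(20-2·4)/(12·100000) = -34/3125 rad
Load 2 — triangular load w₀=2 kN/m (0→w₀ over full span):
  θ_2 = -w₀(2x(L-x)(L-2x)(x+2L)+x²(L-x)²)/(120LEI) = -2·(2·4·(20-4)·(20-2·4)·(4+2·20)+4²·(20-4)²)/(120·20·100000) = -28/46875 rad
Load 3 — applied couple M₀=12 kN·m at a=20/3 m (b=L-a=40/3):
  θ_3 = (R_Ax²/2 - M_Ax)/EI  [x≤a] with R_A=4/5, M_A=0 = ((4/5)·4²/2 - 0·4)/100000 = 1/15625 rad
Superposition: θ = Σ θ_i = -107/9375 rad ≈ -0.011413 rad

θ(4) = -107/9375 rad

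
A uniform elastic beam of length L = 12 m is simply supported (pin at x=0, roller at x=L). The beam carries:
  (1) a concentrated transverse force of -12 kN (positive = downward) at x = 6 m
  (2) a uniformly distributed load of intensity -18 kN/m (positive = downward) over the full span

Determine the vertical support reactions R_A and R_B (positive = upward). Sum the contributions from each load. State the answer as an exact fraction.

R_A = -114 kN, R_B = -114 kN

Load 1 — point force P=-12 kN at a=6 m (b=L-a=6):
  R_A = Pb/L = (-12)·6/12 = -6 kN
  R_B = Pa/L = (-12)·6/12 = -6 kN
Load 2 — uniform load w=-18 kN/m over full span:
  R_A = wL/2 = (-18)·12/2 = -108 kN
  R_B = wL/2 = (-18)·12/2 = -108 kN
Superposition: R_A = -114 kN, R_B = -114 kN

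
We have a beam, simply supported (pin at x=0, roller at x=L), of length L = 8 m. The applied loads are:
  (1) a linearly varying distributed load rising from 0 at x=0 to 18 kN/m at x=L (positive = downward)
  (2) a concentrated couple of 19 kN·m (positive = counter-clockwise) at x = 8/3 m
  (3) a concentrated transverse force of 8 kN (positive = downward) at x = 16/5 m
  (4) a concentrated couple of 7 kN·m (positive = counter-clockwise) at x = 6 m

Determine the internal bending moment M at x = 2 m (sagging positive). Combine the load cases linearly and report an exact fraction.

M(2) = 611/10 kN·m

Load 1 — triangular load w₀=18 kN/m (0→w₀ over full span):
  M_1 = w₀Lx/6 - w₀x³/(6L) = 18·8·2/6 - 18·2³/(6·8) = 45 kN·m
Load 2 — applied couple M₀=19 kN·m at a=8/3 m (b=L-a=16/3):
  M_2 = M₀x/L  [x≤a] = 19·2/8 = 19/4 kN·m
Load 3 — point force P=8 kN at a=16/5 m (b=L-a=24/5):
  M_3 = Pbx/L  [x≤a] = 8·(24/5)·2/8 = 48/5 kN·m
Load 4 — applied couple M₀=7 kN·m at a=6 m (b=L-a=2):
  M_4 = M₀x/L  [x≤a] = 7·2/8 = 7/4 kN·m
Superposition: M = Σ M_i = 611/10 kN·m ≈ 61.100000 kN·m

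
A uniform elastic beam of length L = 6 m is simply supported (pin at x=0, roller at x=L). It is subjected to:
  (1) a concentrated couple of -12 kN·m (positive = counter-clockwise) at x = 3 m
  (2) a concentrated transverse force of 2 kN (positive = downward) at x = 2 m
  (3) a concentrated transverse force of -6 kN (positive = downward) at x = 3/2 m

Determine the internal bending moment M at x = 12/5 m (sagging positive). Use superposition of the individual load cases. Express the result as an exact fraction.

M(12/5) = -39/5 kN·m

Load 1 — applied couple M₀=-12 kN·m at a=3 m (b=L-a=3):
  M_1 = M₀x/L  [x≤a] = (-12)·(12/5)/6 = -24/5 kN·m
Load 2 — point force P=2 kN at a=2 m (b=L-a=4):
  M_2 = Pa(L-x)/L  [x>a] = 2·2·(6-(12/5))/6 = 12/5 kN·m
Load 3 — point force P=-6 kN at a=3/2 m (b=L-a=9/2):
  M_3 = Pa(L-x)/L  [x>a] = (-6)·(3/2)·(6-(12/5))/6 = -27/5 kN·m
Superposition: M = Σ M_i = -39/5 kN·m ≈ -7.800000 kN·m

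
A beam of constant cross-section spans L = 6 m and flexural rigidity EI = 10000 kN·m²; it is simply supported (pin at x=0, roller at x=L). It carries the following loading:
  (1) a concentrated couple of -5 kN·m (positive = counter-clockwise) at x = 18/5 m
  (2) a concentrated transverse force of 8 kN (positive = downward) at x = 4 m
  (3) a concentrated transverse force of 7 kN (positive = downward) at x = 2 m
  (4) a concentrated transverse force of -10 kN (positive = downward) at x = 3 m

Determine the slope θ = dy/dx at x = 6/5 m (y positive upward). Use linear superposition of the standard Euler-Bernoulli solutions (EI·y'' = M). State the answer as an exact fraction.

θ(6/5) = -1619/4500000 rad

Load 1 — applied couple M₀=-5 kN·m at a=18/5 m (b=L-a=12/5):
  θ_1 = (M₀x²/(2L)+C₁)/EI  [x≤a] with C₁=M₀(3b²-L²)/(6L)=13/5 = ((-5)·(6/5)²/(2·6)+(13/5))/10000 = 1/5000 rad
Load 2 — point force P=8 kN at a=4 m (b=L-a=2):
  θ_2 = -Pb(L²-b²-3x²)/(6LEI)  [x≤a] = -8·2·(6²-2²-3·(6/5)²)/(6·6·10000) = -173/140625 rad
Load 3 — point force P=7 kN at a=2 m (b=L-a=4):
  θ_3 = -Pb(L²-b²-3x²)/(6LEI)  [x≤a] = -7·4·(6²-4²-3·(6/5)²)/(6·6·10000) = -343/281250 rad
Load 4 — point force P=-10 kN at a=3 m (b=L-a=3):
  θ_4 = -Pb(L²-b²-3x²)/(6LEI)  [x≤a] = -(-10)·3·(6²-3²-3·(6/5)²)/(6·6·10000) = 189/100000 rad
Superposition: θ = Σ θ_i = -1619/4500000 rad ≈ -0.000360 rad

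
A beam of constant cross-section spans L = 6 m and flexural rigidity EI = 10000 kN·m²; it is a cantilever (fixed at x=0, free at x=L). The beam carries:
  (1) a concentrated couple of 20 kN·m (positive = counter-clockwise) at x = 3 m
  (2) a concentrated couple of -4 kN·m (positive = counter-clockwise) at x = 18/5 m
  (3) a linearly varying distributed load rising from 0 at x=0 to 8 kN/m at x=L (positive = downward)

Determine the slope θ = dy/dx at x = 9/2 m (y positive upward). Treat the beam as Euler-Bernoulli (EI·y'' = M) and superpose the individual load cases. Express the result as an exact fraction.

θ(9/2) = -26589/1600000 rad

Load 1 — applied couple M₀=20 kN·m at a=3 m (b=L-a=3):
  θ_1 = M₀a/EI  [x>a] = 20·3/10000 = 3/500 rad
Load 2 — applied couple M₀=-4 kN·m at a=18/5 m (b=L-a=12/5):
  θ_2 = M₀a/EI  [x>a] = (-4)·(18/5)/10000 = -9/6250 rad
Load 3 — triangular load w₀=8 kN/m (0→w₀ over full span):
  θ_3 = (w₀Lx²/4-w₀L²x/3-w₀x⁴/(24L))/EI = (8·6·(9/2)²/4-8·6²·(9/2)/3-8·(9/2)⁴/(24·6))/10000 = -6777/320000 rad
Superposition: θ = Σ θ_i = -26589/1600000 rad ≈ -0.016618 rad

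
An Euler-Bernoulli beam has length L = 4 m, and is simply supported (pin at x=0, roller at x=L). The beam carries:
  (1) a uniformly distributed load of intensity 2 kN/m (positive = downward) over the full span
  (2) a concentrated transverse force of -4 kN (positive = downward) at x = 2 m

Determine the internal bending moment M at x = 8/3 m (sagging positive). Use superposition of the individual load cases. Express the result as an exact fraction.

Load 1 — uniform load w=2 kN/m over full span:
  M_1 = wx(L-x)/2 = 2·(8/3)·(4-(8/3))/2 = 32/9 kN·m
Load 2 — point force P=-4 kN at a=2 m (b=L-a=2):
  M_2 = Pa(L-x)/L  [x>a] = (-4)·2·(4-(8/3))/4 = -8/3 kN·m
Superposition: M = Σ M_i = 8/9 kN·m ≈ 0.888889 kN·m

M(8/3) = 8/9 kN·m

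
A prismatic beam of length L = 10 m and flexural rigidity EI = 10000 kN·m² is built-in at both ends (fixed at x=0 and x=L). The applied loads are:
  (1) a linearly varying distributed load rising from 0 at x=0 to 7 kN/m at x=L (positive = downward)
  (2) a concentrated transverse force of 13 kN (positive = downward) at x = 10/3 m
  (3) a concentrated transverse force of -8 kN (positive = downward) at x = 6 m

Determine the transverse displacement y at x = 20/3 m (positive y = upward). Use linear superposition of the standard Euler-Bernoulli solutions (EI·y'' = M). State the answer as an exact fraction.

y(20/3) = -42379/5467500 m

Load 1 — triangular load w₀=7 kN/m (0→w₀ over full span):
  y_1 = -w₀x²(L-x)²(x+2L)/(120LEI) = -7·(20/3)²·(10-(20/3))²·((20/3)+2·10)/(120·10·10000) = -28/3645 m
Load 2 — point force P=13 kN at a=10/3 m (b=L-a=20/3):
  y_2 = -Pa²(L-x)²(3bL-(3b+a)(L-x))/(6L³EI)  [x>a] = -13·(10/3)²·(10-(20/3))²·(3·(20/3)·10-(3·(20/3)+(10/3))·(10-(20/3)))/(6·10³·10000) = -143/43740 m
Load 3 — point force P=-8 kN at a=6 m (b=L-a=4):
  y_3 = -Pa²(L-x)²(3bL-(3b+a)(L-x))/(6L³EI)  [x>a] = -(-8)·6²·(10-(20/3))²·(3·4·10-(3·4+6)·(10-(20/3)))/(6·10³·10000) = 2/625 m
Superposition: y = Σ y_i = -42379/5467500 m ≈ -0.007751 m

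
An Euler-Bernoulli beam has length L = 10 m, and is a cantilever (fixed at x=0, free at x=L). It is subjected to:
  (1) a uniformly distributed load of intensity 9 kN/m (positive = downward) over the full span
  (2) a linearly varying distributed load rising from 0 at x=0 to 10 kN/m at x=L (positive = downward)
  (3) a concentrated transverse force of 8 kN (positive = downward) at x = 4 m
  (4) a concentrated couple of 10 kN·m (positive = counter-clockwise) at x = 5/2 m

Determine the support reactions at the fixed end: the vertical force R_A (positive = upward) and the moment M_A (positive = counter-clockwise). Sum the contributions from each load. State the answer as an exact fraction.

R_A = 148 kN, M_A = 2416/3 kN·m

Load 1 — uniform load w=9 kN/m over full span:
  R_A = wL = 9·10 = 90 kN
  M_A = wL²/2 = 9·10²/2 = 450 kN·m
Load 2 — triangular load w₀=10 kN/m (0→w₀ over full span):
  R_A = w₀L/2 = 10·10/2 = 50 kN
  M_A = w₀L²/3 = 10·10²/3 = 1000/3 kN·m
Load 3 — point force P=8 kN at a=4 m (b=L-a=6):
  R_A = P = 8 kN
  M_A = Pa = 8·4 = 32 kN·m
Load 4 — applied couple M₀=10 kN·m at a=5/2 m (b=L-a=15/2):
  R_A = 0 kN
  M_A = -M₀ = -10 kN·m
Superposition: R_A = 148 kN, M_A = 2416/3 kN·m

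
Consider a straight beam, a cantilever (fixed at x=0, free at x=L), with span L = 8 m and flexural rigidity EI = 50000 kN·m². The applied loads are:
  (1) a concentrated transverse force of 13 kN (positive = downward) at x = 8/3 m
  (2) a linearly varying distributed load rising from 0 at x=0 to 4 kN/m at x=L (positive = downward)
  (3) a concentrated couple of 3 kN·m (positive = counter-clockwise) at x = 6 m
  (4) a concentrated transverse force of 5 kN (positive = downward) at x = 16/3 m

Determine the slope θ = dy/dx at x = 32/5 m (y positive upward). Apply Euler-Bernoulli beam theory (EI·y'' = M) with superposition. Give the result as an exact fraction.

Load 1 — point force P=13 kN at a=8/3 m (b=L-a=16/3):
  θ_1 = -Pa²/(2EI)  [x>a] = -13·(8/3)²/(2·50000) = -26/28125 rad
Load 2 — triangular load w₀=4 kN/m (0→w₀ over full span):
  θ_2 = (w₀Lx²/4-w₀L²x/3-w₀x⁴/(24L))/EI = (4·8·(32/5)²/4-4·8²·(32/5)/3-4·(32/5)⁴/(24·8))/50000 = -29696/5859375 rad
Load 3 — applied couple M₀=3 kN·m at a=6 m (b=L-a=2):
  θ_3 = M₀a/EI  [x>a] = 3·6/50000 = 9/25000 rad
Load 4 — point force P=5 kN at a=16/3 m (b=L-a=8/3):
  θ_4 = -Pa²/(2EI)  [x>a] = -5·(16/3)²/(2·50000) = -8/5625 rad
Superposition: θ = Σ θ_i = -110231/15625000 rad ≈ -0.007055 rad

θ(32/5) = -110231/15625000 rad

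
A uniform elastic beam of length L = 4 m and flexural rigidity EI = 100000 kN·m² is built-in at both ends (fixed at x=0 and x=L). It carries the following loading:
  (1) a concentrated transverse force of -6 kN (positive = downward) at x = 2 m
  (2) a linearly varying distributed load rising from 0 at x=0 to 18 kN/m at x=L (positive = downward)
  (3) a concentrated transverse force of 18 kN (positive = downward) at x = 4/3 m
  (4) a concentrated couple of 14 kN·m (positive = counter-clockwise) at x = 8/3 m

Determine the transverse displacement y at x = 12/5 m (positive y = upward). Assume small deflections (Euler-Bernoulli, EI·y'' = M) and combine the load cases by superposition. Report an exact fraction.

y(12/5) = -90419/878906250 m

Load 1 — point force P=-6 kN at a=2 m (b=L-a=2):
  y_1 = -Pa²(L-x)²(3bL-(3b+a)(L-x))/(6L³EI)  [x>a] = -(-6)·2²·(4-(12/5))²·(3·2·4-(3·2+2)·(4-(12/5)))/(6·4³·100000) = 7/390625 m
Load 2 — triangular load w₀=18 kN/m (0→w₀ over full span):
  y_2 = -w₀x²(L-x)²(x+2L)/(120LEI) = -18·(12/5)²·(4-(12/5))²·((12/5)+2·4)/(120·4·100000) = -2808/48828125 m
Load 3 — point force P=18 kN at a=4/3 m (b=L-a=8/3):
  y_3 = -Pa²(L-x)²(3bL-(3b+a)(L-x))/(6L³EI)  [x>a] = -18·(4/3)²·(4-(12/5))²·(3·(8/3)·4-(3·(8/3)+(4/3))·(4-(12/5)))/(6·4³·100000) = -128/3515625 m
Load 4 — applied couple M₀=14 kN·m at a=8/3 m (b=L-a=4/3):
  y_4 = (R_Ax³/6 - M_Ax²/2)/EI  [x≤a] with R_A=14/3, M_A=14/3 = ((14/3)·(12/5)³/6 - (14/3)·(12/5)²/2)/100000 = -21/781250 m
Superposition: y = Σ y_i = -90419/878906250 m ≈ -0.000103 m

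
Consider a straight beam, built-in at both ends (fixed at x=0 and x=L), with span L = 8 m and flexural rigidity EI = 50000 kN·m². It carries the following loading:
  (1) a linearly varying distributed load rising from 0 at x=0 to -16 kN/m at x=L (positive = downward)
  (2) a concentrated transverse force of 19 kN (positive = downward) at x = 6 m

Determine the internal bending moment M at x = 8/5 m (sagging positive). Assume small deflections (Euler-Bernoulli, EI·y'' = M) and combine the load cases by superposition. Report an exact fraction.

M(8/5) = 7211/3000 kN·m

Load 1 — triangular load w₀=-16 kN/m (0→w₀ over full span):
  M_1 = 3w₀Lx/20 - w₀L²/30 - w₀x³/(6L) = 3·(-16)·8·(8/5)/20 - (-16)·8²/30 - (-16)·(8/5)³/(6·8) = 1792/375 kN·m
Load 2 — point force P=19 kN at a=6 m (b=L-a=2):
  M_2 = Pb²(3a+b)x/L³ - Pab²/L²  [x≤a] = 19·2²·(3·6+2)·(8/5)/8³ - 19·6·2²/8² = -19/8 kN·m
Superposition: M = Σ M_i = 7211/3000 kN·m ≈ 2.403667 kN·m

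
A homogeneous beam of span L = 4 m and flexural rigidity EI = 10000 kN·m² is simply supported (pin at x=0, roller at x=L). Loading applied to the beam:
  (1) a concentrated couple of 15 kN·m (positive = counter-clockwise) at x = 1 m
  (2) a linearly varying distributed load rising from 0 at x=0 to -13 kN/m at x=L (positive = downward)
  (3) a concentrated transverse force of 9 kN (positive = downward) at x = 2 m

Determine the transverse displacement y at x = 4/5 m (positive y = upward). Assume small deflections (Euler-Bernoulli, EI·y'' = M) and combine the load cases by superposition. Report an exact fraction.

Load 1 — applied couple M₀=15 kN·m at a=1 m (b=L-a=3):
  y_1 = (M₀x³/(6L)+C₁x)/EI  [x≤a] with C₁=M₀(3b²-L²)/(6L)=55/8 = (15·(4/5)³/(6·4)+(55/8)·(4/5))/10000 = 291/500000 m
Load 2 — triangular load w₀=-13 kN/m (0→w₀ over full span):
  y_2 = -w₀x(7L⁴-10L²x²+3x⁴)/(360LEI) = -(-13)·(4/5)·(7·4⁴-10·4²·(4/5)²+3·(4/5)⁴)/(360·4·10000) = 35776/29296875 m
Load 3 — point force P=9 kN at a=2 m (b=L-a=2):
  y_3 = -Pbx(L²-b²-x²)/(6LEI)  [x≤a] = -9·2·(4/5)·(4²-2²-(4/5)²)/(6·4·10000) = -213/312500 m
Superposition: y = Σ y_i = 1051457/937500000 m ≈ 0.001122 m

y(4/5) = 1051457/937500000 m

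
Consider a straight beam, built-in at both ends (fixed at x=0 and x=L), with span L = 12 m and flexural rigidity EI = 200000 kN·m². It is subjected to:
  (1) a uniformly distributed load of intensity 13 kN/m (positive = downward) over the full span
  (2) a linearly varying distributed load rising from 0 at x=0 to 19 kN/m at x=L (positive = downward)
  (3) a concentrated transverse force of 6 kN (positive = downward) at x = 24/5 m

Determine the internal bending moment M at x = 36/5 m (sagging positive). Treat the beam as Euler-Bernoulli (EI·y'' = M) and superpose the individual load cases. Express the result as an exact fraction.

M(36/5) = 80256/625 kN·m

Load 1 — uniform load w=13 kN/m over full span:
  M_1 = wLx/2 - wL²/12 - wx²/2 = 13·12·(36/5)/2 - 13·12²/12 - 13·(36/5)²/2 = 1716/25 kN·m
Load 2 — triangular load w₀=19 kN/m (0→w₀ over full span):
  M_2 = 3w₀Lx/20 - w₀L²/30 - w₀x³/(6L) = 3·19·12·(36/5)/20 - 19·12²/30 - 19·(36/5)³/(6·12) = 7068/125 kN·m
Load 3 — point force P=6 kN at a=24/5 m (b=L-a=36/5):
  M_3 = Pa²(a+3b)(L-x)/L³ - Pa²b/L²  [x>a] = 6·(24/5)²·((24/5)+3·(36/5))·(12-(36/5))/12³ - 6·(24/5)²·(36/5)/12² = 2016/625 kN·m
Superposition: M = Σ M_i = 80256/625 kN·m ≈ 128.409600 kN·m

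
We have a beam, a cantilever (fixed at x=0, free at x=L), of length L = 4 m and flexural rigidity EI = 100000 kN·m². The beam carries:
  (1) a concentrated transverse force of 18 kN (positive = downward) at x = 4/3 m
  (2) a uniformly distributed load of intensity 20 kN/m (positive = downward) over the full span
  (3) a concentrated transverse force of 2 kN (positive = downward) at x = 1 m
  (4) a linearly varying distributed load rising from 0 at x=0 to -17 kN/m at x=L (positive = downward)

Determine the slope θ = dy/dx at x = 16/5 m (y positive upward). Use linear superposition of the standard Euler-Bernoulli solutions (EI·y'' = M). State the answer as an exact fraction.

Load 1 — point force P=18 kN at a=4/3 m (b=L-a=8/3):
  θ_1 = -Pa²/(2EI)  [x>a] = -18·(4/3)²/(2·100000) = -1/6250 rad
Load 2 — uniform load w=20 kN/m over full span:
  θ_2 = -wx(x²-3Lx+3L²)/(6EI) = -20·(16/5)·((16/5)²-3·4·(16/5)+3·4²)/(6·100000) = -496/234375 rad
Load 3 — point force P=2 kN at a=1 m (b=L-a=3):
  θ_3 = -Pa²/(2EI)  [x>a] = -2·1²/(2·100000) = -1/100000 rad
Load 4 — triangular load w₀=-17 kN/m (0→w₀ over full span):
  θ_4 = (w₀Lx²/4-w₀L²x/3-w₀x⁴/(24L))/EI = ((-17)·4·(16/5)²/4-(-17)·4²·(16/5)/3-(-17)·(16/5)⁴/(24·4))/100000 = 7888/5859375 rad
Superposition: θ = Σ θ_i = -58753/62500000 rad ≈ -0.000940 rad

θ(16/5) = -58753/62500000 rad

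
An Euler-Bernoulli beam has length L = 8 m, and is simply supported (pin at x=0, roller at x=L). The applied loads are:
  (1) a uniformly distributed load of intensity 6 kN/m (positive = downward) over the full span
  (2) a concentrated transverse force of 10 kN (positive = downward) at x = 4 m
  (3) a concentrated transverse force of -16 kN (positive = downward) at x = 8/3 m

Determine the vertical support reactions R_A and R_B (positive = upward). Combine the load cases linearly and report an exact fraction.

Load 1 — uniform load w=6 kN/m over full span:
  R_A = wL/2 = 6·8/2 = 24 kN
  R_B = wL/2 = 6·8/2 = 24 kN
Load 2 — point force P=10 kN at a=4 m (b=L-a=4):
  R_A = Pb/L = 10·4/8 = 5 kN
  R_B = Pa/L = 10·4/8 = 5 kN
Load 3 — point force P=-16 kN at a=8/3 m (b=L-a=16/3):
  R_A = Pb/L = (-16)·(16/3)/8 = -32/3 kN
  R_B = Pa/L = (-16)·(8/3)/8 = -16/3 kN
Superposition: R_A = 55/3 kN, R_B = 71/3 kN

R_A = 55/3 kN, R_B = 71/3 kN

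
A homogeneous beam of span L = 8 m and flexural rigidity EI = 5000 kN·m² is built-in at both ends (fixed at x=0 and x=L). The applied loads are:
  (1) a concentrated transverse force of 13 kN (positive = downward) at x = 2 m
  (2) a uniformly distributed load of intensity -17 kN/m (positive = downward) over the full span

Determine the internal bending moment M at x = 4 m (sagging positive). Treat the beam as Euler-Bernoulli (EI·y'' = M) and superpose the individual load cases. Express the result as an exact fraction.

Load 1 — point force P=13 kN at a=2 m (b=L-a=6):
  M_1 = Pa²(a+3b)(L-x)/L³ - Pa²b/L²  [x>a] = 13·2²·(2+3·6)·(8-4)/8³ - 13·2²·6/8² = 13/4 kN·m
Load 2 — uniform load w=-17 kN/m over full span:
  M_2 = wLx/2 - wL²/12 - wx²/2 = (-17)·8·4/2 - (-17)·8²/12 - (-17)·4²/2 = -136/3 kN·m
Superposition: M = Σ M_i = -505/12 kN·m ≈ -42.083333 kN·m

M(4) = -505/12 kN·m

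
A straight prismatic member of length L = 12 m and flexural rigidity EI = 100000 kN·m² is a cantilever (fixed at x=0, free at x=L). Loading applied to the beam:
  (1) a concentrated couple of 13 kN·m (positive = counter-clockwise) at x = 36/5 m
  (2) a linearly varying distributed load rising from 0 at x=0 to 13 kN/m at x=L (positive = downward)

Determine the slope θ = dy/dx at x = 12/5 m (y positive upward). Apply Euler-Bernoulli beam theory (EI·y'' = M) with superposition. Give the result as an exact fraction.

θ(12/5) = -194259/15625000 rad

Load 1 — applied couple M₀=13 kN·m at a=36/5 m (b=L-a=24/5):
  θ_1 = M₀x/EI  [x≤a] = 13·(12/5)/100000 = 39/125000 rad
Load 2 — triangular load w₀=13 kN/m (0→w₀ over full span):
  θ_2 = (w₀Lx²/4-w₀L²x/3-w₀x⁴/(24L))/EI = (13·12·(12/5)²/4-13·12²·(12/5)/3-13·(12/5)⁴/(24·12))/100000 = -99567/7812500 rad
Superposition: θ = Σ θ_i = -194259/15625000 rad ≈ -0.012433 rad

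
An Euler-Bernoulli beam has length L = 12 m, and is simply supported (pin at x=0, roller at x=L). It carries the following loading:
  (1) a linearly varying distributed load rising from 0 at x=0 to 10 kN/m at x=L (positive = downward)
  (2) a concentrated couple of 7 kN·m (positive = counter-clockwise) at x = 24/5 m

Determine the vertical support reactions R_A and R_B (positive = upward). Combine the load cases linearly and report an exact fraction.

Load 1 — triangular load w₀=10 kN/m (0→w₀ over full span):
  R_A = w₀L/6 = 10·12/6 = 20 kN
  R_B = w₀L/3 = 10·12/3 = 40 kN
Load 2 — applied couple M₀=7 kN·m at a=24/5 m (b=L-a=36/5):
  R_A = M₀/L = 7/12 kN
  R_B = -M₀/L = -7/12 kN
Superposition: R_A = 247/12 kN, R_B = 473/12 kN

R_A = 247/12 kN, R_B = 473/12 kN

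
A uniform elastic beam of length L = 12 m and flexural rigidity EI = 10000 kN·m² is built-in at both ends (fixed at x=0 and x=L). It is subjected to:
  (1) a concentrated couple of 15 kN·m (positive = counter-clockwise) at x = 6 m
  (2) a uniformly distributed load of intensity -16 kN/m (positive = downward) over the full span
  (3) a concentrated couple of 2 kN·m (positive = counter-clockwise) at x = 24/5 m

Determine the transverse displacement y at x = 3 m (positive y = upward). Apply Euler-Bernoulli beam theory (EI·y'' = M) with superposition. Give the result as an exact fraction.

Load 1 — applied couple M₀=15 kN·m at a=6 m (b=L-a=6):
  y_1 = (R_Ax³/6 - M_Ax²/2)/EI  [x≤a] with R_A=15/8, M_A=15/4 = ((15/8)·3³/6 - (15/4)·3²/2)/10000 = -27/32000 m
Load 2 — uniform load w=-16 kN/m over full span:
  y_2 = -wx²(L-x)²/(24EI) = -(-16)·3²·(12-3)²/(24·10000) = 243/5000 m
Load 3 — applied couple M₀=2 kN·m at a=24/5 m (b=L-a=36/5):
  y_3 = (R_Ax³/6 - M_Ax²/2)/EI  [x≤a] with R_A=6/25, M_A=6/25 = ((6/25)·3³/6 - (6/25)·3²/2)/10000 = 0 m
Superposition: y = Σ y_i = 7641/160000 m ≈ 0.047756 m

y(3) = 7641/160000 m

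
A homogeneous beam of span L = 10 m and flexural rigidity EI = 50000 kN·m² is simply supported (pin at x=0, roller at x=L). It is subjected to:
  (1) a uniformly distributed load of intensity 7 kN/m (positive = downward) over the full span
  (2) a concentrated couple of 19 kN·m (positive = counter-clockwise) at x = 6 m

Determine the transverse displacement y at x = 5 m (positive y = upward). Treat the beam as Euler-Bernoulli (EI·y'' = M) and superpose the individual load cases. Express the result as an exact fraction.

Load 1 — uniform load w=7 kN/m over full span:
  y_1 = -wx(L³-2Lx²+x³)/(24EI) = -7·5·(10³-2·10·5²+5³)/(24·50000) = -7/384 m
Load 2 — applied couple M₀=19 kN·m at a=6 m (b=L-a=4):
  y_2 = (M₀x³/(6L)+C₁x)/EI  [x≤a] with C₁=M₀(3b²-L²)/(6L)=-247/15 = (19·5³/(6·10)+(-247/15)·5)/50000 = -171/200000 m
Superposition: y = Σ y_i = -22901/1200000 m ≈ -0.019084 m

y(5) = -22901/1200000 m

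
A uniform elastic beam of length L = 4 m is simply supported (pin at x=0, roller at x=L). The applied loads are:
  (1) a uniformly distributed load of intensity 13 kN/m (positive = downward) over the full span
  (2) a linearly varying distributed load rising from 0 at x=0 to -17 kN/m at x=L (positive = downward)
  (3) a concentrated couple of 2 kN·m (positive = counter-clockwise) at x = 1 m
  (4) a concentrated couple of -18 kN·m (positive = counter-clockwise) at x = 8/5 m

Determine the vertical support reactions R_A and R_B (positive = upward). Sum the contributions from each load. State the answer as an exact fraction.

R_A = 32/3 kN, R_B = 22/3 kN

Load 1 — uniform load w=13 kN/m over full span:
  R_A = wL/2 = 13·4/2 = 26 kN
  R_B = wL/2 = 13·4/2 = 26 kN
Load 2 — triangular load w₀=-17 kN/m (0→w₀ over full span):
  R_A = w₀L/6 = (-17)·4/6 = -34/3 kN
  R_B = w₀L/3 = (-17)·4/3 = -68/3 kN
Load 3 — applied couple M₀=2 kN·m at a=1 m (b=L-a=3):
  R_A = M₀/L = 2/4 = 1/2 kN
  R_B = -M₀/L = -2/4 = -1/2 kN
Load 4 — applied couple M₀=-18 kN·m at a=8/5 m (b=L-a=12/5):
  R_A = M₀/L = (-18)/4 = -9/2 kN
  R_B = -M₀/L = -(-18)/4 = 9/2 kN
Superposition: R_A = 32/3 kN, R_B = 22/3 kN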